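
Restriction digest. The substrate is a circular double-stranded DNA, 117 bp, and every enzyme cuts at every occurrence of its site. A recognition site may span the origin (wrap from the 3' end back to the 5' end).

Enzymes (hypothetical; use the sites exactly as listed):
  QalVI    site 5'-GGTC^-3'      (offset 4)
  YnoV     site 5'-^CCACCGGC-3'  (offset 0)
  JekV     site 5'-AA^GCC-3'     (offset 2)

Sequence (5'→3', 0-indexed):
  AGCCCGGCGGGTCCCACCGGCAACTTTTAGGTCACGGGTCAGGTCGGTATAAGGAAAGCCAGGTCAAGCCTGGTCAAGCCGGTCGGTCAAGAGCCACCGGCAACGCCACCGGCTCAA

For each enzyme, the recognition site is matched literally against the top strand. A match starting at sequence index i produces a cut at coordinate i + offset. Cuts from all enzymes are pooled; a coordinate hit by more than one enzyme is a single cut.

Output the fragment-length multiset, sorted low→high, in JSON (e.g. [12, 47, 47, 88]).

Scan for sites:
  QalVI GGTC/4: at [9, 29, 36, 41, 61, 71, 80, 84] ⇒ [13, 33, 40, 45, 65, 75, 84, 88]
  YnoV CCACCGGC/0: at [13, 93, 105] ⇒ [13, 93, 105]
  JekV AAGCC/2: at [55, 65, 75, 116] ⇒ [1, 57, 67, 77]

All cut coordinates (distinct, sorted): [1, 13, 33, 40, 45, 57, 65, 67, 75, 77, 84, 88, 93, 105]

Fragments:
  1→13: 12 bp
  13→33: 20 bp
  33→40: 7 bp
  40→45: 5 bp
  45→57: 12 bp
  57→65: 8 bp
  65→67: 2 bp
  67→75: 8 bp
  75→77: 2 bp
  77→84: 7 bp
  84→88: 4 bp
  88→93: 5 bp
  93→105: 12 bp
  105→1 (wrap): 117-105+1 = 13 bp

[2,2,4,5,5,7,7,8,8,12,12,12,13,20]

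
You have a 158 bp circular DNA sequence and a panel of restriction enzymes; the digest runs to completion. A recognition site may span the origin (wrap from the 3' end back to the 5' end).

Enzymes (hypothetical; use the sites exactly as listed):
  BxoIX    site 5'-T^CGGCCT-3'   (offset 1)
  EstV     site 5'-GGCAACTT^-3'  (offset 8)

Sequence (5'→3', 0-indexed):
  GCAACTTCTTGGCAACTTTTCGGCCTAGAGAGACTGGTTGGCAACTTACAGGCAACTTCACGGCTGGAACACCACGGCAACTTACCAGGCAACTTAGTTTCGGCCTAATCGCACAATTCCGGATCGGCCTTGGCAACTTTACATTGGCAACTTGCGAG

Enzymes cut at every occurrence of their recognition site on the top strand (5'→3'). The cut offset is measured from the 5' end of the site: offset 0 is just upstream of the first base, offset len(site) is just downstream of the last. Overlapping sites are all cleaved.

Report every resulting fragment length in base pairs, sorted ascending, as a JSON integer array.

[2,5,11,11,12,12,14,15,24,25,27]

Scan for sites:
  BxoIX TCGGCCT/1: at [19, 99, 123] ⇒ [20, 100, 124]
  EstV GGCAACTT/8: at [10, 39, 50, 75, 87, 131, 145, 157] ⇒ [7, 18, 47, 58, 83, 95, 139, 153]

Pooled cuts: [7, 18, 20, 47, 58, 83, 95, 100, 124, 139, 153]

Fragments:
  7→18: 11 bp
  18→20: 2 bp
  20→47: 27 bp
  47→58: 11 bp
  58→83: 25 bp
  83→95: 12 bp
  95→100: 5 bp
  100→124: 24 bp
  124→139: 15 bp
  139→153: 14 bp
  153→7 (wrap): 158-153+7 = 12 bp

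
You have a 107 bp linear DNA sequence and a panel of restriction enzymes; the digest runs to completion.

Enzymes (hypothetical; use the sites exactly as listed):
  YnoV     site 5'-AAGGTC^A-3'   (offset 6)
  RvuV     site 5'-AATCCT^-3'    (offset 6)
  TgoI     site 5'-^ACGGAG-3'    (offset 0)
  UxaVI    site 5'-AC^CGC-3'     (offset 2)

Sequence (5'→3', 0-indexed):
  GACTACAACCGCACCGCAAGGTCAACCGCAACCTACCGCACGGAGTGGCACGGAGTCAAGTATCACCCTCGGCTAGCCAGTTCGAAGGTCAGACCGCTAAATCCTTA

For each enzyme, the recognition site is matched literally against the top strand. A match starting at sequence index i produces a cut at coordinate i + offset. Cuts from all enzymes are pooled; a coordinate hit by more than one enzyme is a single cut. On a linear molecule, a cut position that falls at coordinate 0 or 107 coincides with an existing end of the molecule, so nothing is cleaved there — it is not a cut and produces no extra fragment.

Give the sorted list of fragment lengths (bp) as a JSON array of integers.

Per-enzyme occurrences:
  YnoV AAGGTCA/6: at [17, 84] ⇒ [23, 90]
  RvuV AATCCT/6: at [99] ⇒ [105]
  TgoI ACGGAG/0: at [39, 49] ⇒ [39, 49]
  UxaVI ACCGC/2: at [7, 12, 24, 34, 92] ⇒ [9, 14, 26, 36, 94]

Pooled cuts: [9, 14, 23, 26, 36, 39, 49, 90, 94, 105]

Fragment lengths:
  [0,9): 9 bp
  [9,14): 5 bp
  [14,23): 9 bp
  [23,26): 3 bp
  [26,36): 10 bp
  [36,39): 3 bp
  [39,49): 10 bp
  [49,90): 41 bp
  [90,94): 4 bp
  [94,105): 11 bp
  [105,107): 2 bp

[2,3,3,4,5,9,9,10,10,11,41]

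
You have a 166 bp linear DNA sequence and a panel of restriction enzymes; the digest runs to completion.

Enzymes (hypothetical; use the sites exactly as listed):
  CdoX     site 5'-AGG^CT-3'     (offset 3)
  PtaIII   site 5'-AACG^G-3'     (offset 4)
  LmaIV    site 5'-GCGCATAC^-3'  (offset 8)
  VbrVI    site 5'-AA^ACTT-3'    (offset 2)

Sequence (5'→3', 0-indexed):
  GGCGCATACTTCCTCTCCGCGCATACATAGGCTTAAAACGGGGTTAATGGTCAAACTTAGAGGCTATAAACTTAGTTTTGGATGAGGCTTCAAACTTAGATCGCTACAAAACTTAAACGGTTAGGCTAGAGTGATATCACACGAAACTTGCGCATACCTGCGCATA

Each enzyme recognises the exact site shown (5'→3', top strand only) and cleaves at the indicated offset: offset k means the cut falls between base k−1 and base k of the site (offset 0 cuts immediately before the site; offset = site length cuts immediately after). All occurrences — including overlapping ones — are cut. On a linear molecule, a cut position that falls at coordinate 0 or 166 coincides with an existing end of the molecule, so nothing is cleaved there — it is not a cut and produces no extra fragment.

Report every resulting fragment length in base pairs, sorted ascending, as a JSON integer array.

[5,6,6,6,9,9,9,9,9,12,14,17,17,18,20]

Scan for sites:
  CdoX AGGCT/3: at [28, 60, 84, 122] ⇒ [31, 63, 87, 125]
  PtaIII AACGG/4: at [36, 115] ⇒ [40, 119]
  LmaIV GCGCATAC/8: at [1, 18, 149] ⇒ [9, 26, 157]
  VbrVI AAACTT/2: at [52, 67, 91, 108, 143] ⇒ [54, 69, 93, 110, 145]

Pooled cuts: [9, 26, 31, 40, 54, 63, 69, 87, 93, 110, 119, 125, 145, 157]

Fragment lengths:
  [0,9): 9 bp
  [9,26): 17 bp
  [26,31): 5 bp
  [31,40): 9 bp
  [40,54): 14 bp
  [54,63): 9 bp
  [63,69): 6 bp
  [69,87): 18 bp
  [87,93): 6 bp
  [93,110): 17 bp
  [110,119): 9 bp
  [119,125): 6 bp
  [125,145): 20 bp
  [145,157): 12 bp
  [157,166): 9 bp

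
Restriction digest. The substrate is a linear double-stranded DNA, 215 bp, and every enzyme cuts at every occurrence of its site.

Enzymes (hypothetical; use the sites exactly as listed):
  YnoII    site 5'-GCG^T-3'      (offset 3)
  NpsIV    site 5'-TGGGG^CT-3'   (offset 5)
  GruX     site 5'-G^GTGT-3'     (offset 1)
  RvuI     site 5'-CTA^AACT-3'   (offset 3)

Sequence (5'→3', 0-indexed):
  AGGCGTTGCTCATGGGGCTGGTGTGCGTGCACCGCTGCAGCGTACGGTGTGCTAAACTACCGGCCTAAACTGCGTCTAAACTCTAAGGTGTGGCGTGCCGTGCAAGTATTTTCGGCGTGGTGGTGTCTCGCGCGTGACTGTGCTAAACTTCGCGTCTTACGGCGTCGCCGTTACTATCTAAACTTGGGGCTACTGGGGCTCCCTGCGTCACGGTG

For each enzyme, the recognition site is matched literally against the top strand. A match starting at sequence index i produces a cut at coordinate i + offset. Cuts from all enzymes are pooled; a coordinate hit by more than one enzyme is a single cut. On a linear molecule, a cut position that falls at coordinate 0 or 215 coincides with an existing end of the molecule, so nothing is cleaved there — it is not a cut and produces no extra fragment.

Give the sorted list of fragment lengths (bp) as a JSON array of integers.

[3,4,4,5,5,7,7,8,8,8,9,9,9,9,9,10,11,12,12,13,15,16,22]

Site scan:
  YnoII GCGT/3: at [2, 24, 39, 71, 92, 114, 131, 151, 161, 204] ⇒ [5, 27, 42, 74, 95, 117, 134, 154, 164, 207]
  NpsIV TGGGGCT/5: at [12, 184, 193] ⇒ [17, 189, 198]
  GruX GGTGT/1: at [19, 45, 86, 121] ⇒ [20, 46, 87, 122]
  RvuI CTAAACT/3: at [51, 64, 75, 142, 177] ⇒ [54, 67, 78, 145, 180]

All cut coordinates (distinct, sorted): [5, 17, 20, 27, 42, 46, 54, 67, 74, 78, 87, 95, 117, 122, 134, 145, 154, 164, 180, 189, 198, 207]

Fragments:
  [0,5): 5 bp
  [5,17): 12 bp
  [17,20): 3 bp
  [20,27): 7 bp
  [27,42): 15 bp
  [42,46): 4 bp
  [46,54): 8 bp
  [54,67): 13 bp
  [67,74): 7 bp
  [74,78): 4 bp
  [78,87): 9 bp
  [87,95): 8 bp
  [95,117): 22 bp
  [117,122): 5 bp
  [122,134): 12 bp
  [134,145): 11 bp
  [145,154): 9 bp
  [154,164): 10 bp
  [164,180): 16 bp
  [180,189): 9 bp
  [189,198): 9 bp
  [198,207): 9 bp
  [207,215): 8 bp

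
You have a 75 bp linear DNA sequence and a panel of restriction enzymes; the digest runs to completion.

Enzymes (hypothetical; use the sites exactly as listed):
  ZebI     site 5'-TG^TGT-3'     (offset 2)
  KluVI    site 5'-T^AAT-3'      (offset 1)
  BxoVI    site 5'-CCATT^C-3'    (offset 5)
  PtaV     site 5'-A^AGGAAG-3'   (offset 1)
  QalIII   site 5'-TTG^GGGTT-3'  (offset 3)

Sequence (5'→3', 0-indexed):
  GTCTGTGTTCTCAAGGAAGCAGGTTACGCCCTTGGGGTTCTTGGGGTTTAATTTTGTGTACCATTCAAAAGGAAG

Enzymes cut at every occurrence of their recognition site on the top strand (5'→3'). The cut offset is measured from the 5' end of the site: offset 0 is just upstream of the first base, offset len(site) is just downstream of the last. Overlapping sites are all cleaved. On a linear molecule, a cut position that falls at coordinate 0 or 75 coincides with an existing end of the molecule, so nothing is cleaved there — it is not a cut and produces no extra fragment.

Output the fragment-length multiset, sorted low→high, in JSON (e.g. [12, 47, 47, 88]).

Per-enzyme occurrences:
  ZebI (TGTGT, off=2): starts [3, 54] → cuts [5, 56]
  KluVI (TAAT, off=1): starts [48] → cuts [49]
  BxoVI (CCATTC, off=5): starts [60] → cuts [65]
  PtaV (AAGGAAG, off=1): starts [12, 68] → cuts [13, 69]
  QalIII (TTGGGGTT, off=3): starts [31, 40] → cuts [34, 43]

Pooled cuts: [5, 13, 34, 43, 49, 56, 65, 69]

Fragments:
  [0,5): 5 bp
  [5,13): 8 bp
  [13,34): 21 bp
  [34,43): 9 bp
  [43,49): 6 bp
  [49,56): 7 bp
  [56,65): 9 bp
  [65,69): 4 bp
  [69,75): 6 bp

[4,5,6,6,7,8,9,9,21]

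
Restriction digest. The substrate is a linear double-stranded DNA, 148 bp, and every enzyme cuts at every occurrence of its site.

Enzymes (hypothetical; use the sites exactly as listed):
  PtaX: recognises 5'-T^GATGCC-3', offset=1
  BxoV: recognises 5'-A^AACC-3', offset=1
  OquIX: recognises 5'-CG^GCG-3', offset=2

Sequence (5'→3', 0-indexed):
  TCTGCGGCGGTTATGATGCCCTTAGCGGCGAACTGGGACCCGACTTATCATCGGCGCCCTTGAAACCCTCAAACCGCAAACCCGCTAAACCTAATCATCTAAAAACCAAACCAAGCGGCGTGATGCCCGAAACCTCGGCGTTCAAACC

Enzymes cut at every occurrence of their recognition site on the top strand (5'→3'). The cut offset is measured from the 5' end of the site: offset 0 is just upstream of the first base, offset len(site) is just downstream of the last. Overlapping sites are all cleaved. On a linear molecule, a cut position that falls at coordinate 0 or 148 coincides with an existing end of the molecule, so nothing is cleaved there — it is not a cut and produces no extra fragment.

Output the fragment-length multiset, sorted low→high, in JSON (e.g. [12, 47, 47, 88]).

Scan for sites:
  PtaX TGATGCC/1: at [13, 120] ⇒ [14, 121]
  BxoV AAACC/1: at [62, 70, 77, 86, 102, 107, 129, 143] ⇒ [63, 71, 78, 87, 103, 108, 130, 144]
  OquIX CGGCG/2: at [4, 25, 51, 115, 135] ⇒ [6, 27, 53, 117, 137]

Pooled cuts: [6, 14, 27, 53, 63, 71, 78, 87, 103, 108, 117, 121, 130, 137, 144]

Fragment lengths:
  [0,6): 6 bp
  [6,14): 8 bp
  [14,27): 13 bp
  [27,53): 26 bp
  [53,63): 10 bp
  [63,71): 8 bp
  [71,78): 7 bp
  [78,87): 9 bp
  [87,103): 16 bp
  [103,108): 5 bp
  [108,117): 9 bp
  [117,121): 4 bp
  [121,130): 9 bp
  [130,137): 7 bp
  [137,144): 7 bp
  [144,148): 4 bp

[4,4,5,6,7,7,7,8,8,9,9,9,10,13,16,26]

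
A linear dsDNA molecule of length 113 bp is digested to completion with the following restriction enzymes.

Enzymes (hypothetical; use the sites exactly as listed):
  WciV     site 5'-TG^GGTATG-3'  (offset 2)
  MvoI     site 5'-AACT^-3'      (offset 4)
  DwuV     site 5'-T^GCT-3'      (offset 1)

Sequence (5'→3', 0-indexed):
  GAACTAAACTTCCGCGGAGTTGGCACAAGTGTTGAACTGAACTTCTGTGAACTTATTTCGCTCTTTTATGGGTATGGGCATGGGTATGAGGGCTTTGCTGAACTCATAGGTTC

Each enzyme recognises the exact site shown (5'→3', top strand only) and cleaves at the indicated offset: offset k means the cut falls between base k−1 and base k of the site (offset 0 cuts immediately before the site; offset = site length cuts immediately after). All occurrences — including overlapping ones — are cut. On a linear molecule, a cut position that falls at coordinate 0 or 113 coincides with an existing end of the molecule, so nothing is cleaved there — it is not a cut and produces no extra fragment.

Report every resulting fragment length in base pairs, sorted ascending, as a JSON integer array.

[5,5,5,8,9,10,12,14,17,28]

Site scan:
  WciV (TGGGTATG, off=2): starts [68, 80] → cuts [70, 82]
  MvoI (AACT, off=4): starts [1, 6, 34, 39, 49, 100] → cuts [5, 10, 38, 43, 53, 104]
  DwuV (TGCT, off=1): starts [95] → cuts [96]

All cut coordinates (distinct, sorted): [5, 10, 38, 43, 53, 70, 82, 96, 104]

Fragments:
  [0,5): 5 bp
  [5,10): 5 bp
  [10,38): 28 bp
  [38,43): 5 bp
  [43,53): 10 bp
  [53,70): 17 bp
  [70,82): 12 bp
  [82,96): 14 bp
  [96,104): 8 bp
  [104,113): 9 bp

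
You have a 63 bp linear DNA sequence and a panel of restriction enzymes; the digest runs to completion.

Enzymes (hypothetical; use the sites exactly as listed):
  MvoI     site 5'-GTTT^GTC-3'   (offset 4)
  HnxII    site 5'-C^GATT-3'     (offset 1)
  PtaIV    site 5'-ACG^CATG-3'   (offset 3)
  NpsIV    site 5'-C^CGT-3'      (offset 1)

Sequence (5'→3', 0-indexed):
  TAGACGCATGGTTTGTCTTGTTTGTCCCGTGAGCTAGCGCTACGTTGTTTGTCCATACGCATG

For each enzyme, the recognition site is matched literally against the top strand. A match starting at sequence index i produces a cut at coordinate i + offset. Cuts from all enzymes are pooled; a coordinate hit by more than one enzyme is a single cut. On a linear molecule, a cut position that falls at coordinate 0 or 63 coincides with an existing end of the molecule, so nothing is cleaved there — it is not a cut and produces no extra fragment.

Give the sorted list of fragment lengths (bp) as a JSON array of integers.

Site scan:
  MvoI GTTTGTC/4: at [10, 19, 46] ⇒ [14, 23, 50]
  HnxII (CGATT, off=1): no sites
  PtaIV ACGCATG/3: at [3, 56] ⇒ [6, 59]
  NpsIV CCGT/1: at [26] ⇒ [27]

Pooled cuts: [6, 14, 23, 27, 50, 59]

Fragments:
  [0,6): 6 bp
  [6,14): 8 bp
  [14,23): 9 bp
  [23,27): 4 bp
  [27,50): 23 bp
  [50,59): 9 bp
  [59,63): 4 bp

[4,4,6,8,9,9,23]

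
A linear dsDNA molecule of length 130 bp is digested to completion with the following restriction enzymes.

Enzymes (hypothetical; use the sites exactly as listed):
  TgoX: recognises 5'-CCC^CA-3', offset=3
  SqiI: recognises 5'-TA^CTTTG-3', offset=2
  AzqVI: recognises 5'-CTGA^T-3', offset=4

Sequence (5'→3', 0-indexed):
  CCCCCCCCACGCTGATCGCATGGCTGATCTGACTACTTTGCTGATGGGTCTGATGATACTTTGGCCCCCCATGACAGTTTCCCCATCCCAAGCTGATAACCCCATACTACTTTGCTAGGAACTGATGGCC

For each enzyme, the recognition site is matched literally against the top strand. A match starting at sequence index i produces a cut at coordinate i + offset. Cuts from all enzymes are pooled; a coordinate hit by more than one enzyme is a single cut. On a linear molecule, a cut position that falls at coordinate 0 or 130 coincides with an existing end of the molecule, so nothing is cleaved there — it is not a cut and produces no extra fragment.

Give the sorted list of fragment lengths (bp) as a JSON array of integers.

Scan for sites:
  TgoX (CCCCA, off=3): starts [4, 66, 80, 99] → cuts [7, 69, 83, 102]
  SqiI (TACTTTG, off=2): starts [33, 56, 107] → cuts [35, 58, 109]
  AzqVI (CTGAT, off=4): starts [11, 23, 40, 49, 92, 121] → cuts [15, 27, 44, 53, 96, 125]

All cut coordinates (distinct, sorted): [7, 15, 27, 35, 44, 53, 58, 69, 83, 96, 102, 109, 125]

Fragments:
  [0,7): 7 bp
  [7,15): 8 bp
  [15,27): 12 bp
  [27,35): 8 bp
  [35,44): 9 bp
  [44,53): 9 bp
  [53,58): 5 bp
  [58,69): 11 bp
  [69,83): 14 bp
  [83,96): 13 bp
  [96,102): 6 bp
  [102,109): 7 bp
  [109,125): 16 bp
  [125,130): 5 bp

[5,5,6,7,7,8,8,9,9,11,12,13,14,16]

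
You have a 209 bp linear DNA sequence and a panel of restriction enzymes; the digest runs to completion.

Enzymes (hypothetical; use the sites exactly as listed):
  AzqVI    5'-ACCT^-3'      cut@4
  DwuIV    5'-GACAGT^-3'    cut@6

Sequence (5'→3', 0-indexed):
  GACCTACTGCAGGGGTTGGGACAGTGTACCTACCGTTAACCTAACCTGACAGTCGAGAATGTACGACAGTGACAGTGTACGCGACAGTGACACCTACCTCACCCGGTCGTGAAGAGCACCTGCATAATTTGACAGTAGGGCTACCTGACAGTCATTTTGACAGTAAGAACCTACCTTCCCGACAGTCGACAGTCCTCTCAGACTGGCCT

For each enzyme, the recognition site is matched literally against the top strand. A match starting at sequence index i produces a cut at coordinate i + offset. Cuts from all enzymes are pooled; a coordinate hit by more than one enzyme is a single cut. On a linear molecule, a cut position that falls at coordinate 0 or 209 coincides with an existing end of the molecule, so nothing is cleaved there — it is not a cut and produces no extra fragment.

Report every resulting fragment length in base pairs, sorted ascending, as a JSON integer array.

[4,4,5,5,6,6,6,6,7,7,8,10,10,11,12,12,15,16,17,20,22]

Site scan:
  AzqVI (ACCT, off=4): starts [1, 27, 38, 43, 91, 95, 117, 142, 168, 172] → cuts [5, 31, 42, 47, 95, 99, 121, 146, 172, 176]
  DwuIV (GACAGT, off=6): starts [19, 47, 64, 70, 82, 130, 146, 158, 180, 187] → cuts [25, 53, 70, 76, 88, 136, 152, 164, 186, 193]

Pooled cuts: [5, 25, 31, 42, 47, 53, 70, 76, 88, 95, 99, 121, 136, 146, 152, 164, 172, 176, 186, 193]

Fragments:
  [0,5): 5 bp
  [5,25): 20 bp
  [25,31): 6 bp
  [31,42): 11 bp
  [42,47): 5 bp
  [47,53): 6 bp
  [53,70): 17 bp
  [70,76): 6 bp
  [76,88): 12 bp
  [88,95): 7 bp
  [95,99): 4 bp
  [99,121): 22 bp
  [121,136): 15 bp
  [136,146): 10 bp
  [146,152): 6 bp
  [152,164): 12 bp
  [164,172): 8 bp
  [172,176): 4 bp
  [176,186): 10 bp
  [186,193): 7 bp
  [193,209): 16 bp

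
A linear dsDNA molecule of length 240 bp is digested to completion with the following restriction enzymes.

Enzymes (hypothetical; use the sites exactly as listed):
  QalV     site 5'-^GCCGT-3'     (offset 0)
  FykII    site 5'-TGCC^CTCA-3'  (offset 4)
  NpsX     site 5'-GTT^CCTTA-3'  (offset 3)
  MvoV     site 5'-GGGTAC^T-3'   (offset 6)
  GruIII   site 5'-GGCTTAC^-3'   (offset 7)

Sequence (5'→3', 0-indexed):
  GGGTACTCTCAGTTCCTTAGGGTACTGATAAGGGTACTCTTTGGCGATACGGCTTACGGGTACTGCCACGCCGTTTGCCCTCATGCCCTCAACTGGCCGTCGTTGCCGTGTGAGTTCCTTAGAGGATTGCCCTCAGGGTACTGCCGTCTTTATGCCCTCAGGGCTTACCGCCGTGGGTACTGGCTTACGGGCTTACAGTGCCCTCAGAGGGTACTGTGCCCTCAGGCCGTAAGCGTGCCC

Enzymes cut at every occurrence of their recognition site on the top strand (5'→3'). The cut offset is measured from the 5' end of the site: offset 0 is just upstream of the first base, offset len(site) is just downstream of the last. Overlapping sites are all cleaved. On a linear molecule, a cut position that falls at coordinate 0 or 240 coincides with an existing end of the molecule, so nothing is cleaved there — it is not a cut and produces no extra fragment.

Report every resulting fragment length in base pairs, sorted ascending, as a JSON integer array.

Scan for sites:
  QalV GCCGT/0: at [69, 95, 104, 142, 169, 225] ⇒ [69, 95, 104, 142, 169, 225]
  FykII TGCCCTCA/4: at [75, 83, 127, 152, 198, 216] ⇒ [79, 87, 131, 156, 202, 220]
  NpsX GTTCCTTA/3: at [11, 113] ⇒ [14, 116]
  MvoV GGGTACT/6: at [0, 19, 31, 57, 135, 174, 208] ⇒ [6, 25, 37, 63, 141, 180, 214]
  GruIII GGCTTAC/7: at [50, 161, 181, 189] ⇒ [57, 168, 188, 196]

Pooled cuts: [6, 14, 25, 37, 57, 63, 69, 79, 87, 95, 104, 116, 131, 141, 142, 156, 168, 169, 180, 188, 196, 202, 214, 220, 225]

Fragment lengths:
  [0,6): 6 bp
  [6,14): 8 bp
  [14,25): 11 bp
  [25,37): 12 bp
  [37,57): 20 bp
  [57,63): 6 bp
  [63,69): 6 bp
  [69,79): 10 bp
  [79,87): 8 bp
  [87,95): 8 bp
  [95,104): 9 bp
  [104,116): 12 bp
  [116,131): 15 bp
  [131,141): 10 bp
  [141,142): 1 bp
  [142,156): 14 bp
  [156,168): 12 bp
  [168,169): 1 bp
  [169,180): 11 bp
  [180,188): 8 bp
  [188,196): 8 bp
  [196,202): 6 bp
  [202,214): 12 bp
  [214,220): 6 bp
  [220,225): 5 bp
  [225,240): 15 bp

[1,1,5,6,6,6,6,6,8,8,8,8,8,9,10,10,11,11,12,12,12,12,14,15,15,20]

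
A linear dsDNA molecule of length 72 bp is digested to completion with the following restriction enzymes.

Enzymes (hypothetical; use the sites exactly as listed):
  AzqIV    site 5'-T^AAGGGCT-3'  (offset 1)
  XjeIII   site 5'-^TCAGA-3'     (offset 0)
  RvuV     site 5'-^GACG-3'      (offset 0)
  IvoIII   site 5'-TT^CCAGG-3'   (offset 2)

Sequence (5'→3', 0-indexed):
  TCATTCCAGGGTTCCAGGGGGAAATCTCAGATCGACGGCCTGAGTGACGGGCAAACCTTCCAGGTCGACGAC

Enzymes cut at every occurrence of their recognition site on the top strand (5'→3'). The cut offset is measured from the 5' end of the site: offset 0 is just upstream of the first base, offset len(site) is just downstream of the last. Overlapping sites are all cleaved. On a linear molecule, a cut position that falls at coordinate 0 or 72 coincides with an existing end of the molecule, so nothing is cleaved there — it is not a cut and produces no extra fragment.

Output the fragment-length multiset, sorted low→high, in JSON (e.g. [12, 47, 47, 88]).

Site scan:
  AzqIV (TAAGGGCT, off=1): no sites
  XjeIII TCAGA/0: at [26] ⇒ [26]
  RvuV GACG/0: at [33, 45, 66] ⇒ [33, 45, 66]
  IvoIII TTCCAGG/2: at [3, 11, 57] ⇒ [5, 13, 59]

Pooled cuts: [5, 13, 26, 33, 45, 59, 66]

Fragment lengths:
  [0,5): 5 bp
  [5,13): 8 bp
  [13,26): 13 bp
  [26,33): 7 bp
  [33,45): 12 bp
  [45,59): 14 bp
  [59,66): 7 bp
  [66,72): 6 bp

[5,6,7,7,8,12,13,14]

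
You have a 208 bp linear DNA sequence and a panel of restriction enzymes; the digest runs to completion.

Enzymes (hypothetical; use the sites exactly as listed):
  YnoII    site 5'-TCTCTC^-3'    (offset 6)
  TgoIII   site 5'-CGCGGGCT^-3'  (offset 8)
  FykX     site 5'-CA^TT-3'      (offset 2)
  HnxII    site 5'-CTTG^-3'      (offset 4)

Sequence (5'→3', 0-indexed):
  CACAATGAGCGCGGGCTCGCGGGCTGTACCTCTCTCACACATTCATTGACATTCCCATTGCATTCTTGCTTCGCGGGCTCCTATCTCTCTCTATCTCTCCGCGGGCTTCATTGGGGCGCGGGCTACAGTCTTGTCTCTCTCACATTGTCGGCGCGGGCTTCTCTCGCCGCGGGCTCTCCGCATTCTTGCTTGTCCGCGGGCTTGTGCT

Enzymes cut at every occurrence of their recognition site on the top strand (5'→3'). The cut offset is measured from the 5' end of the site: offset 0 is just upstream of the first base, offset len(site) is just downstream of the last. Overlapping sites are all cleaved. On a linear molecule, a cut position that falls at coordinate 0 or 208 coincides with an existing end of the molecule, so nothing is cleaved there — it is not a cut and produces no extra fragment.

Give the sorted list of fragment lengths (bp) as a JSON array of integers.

Scan for sites:
  YnoII TCTCTC/6: at [30, 83, 85, 93, 133, 135, 159] ⇒ [36, 89, 91, 99, 139, 141, 165]
  TgoIII CGCGGGCT/8: at [9, 17, 71, 99, 116, 151, 167, 194] ⇒ [17, 25, 79, 107, 124, 159, 175, 202]
  FykX CATT/2: at [39, 43, 49, 55, 60, 108, 142, 180] ⇒ [41, 45, 51, 57, 62, 110, 144, 182]
  HnxII CTTG/4: at [64, 129, 184, 188, 200] ⇒ [68, 133, 188, 192, 204]

Pooled cuts: [17, 25, 36, 41, 45, 51, 57, 62, 68, 79, 89, 91, 99, 107, 110, 124, 133, 139, 141, 144, 159, 165, 175, 182, 188, 192, 202, 204]

Fragment lengths:
  [0,17): 17 bp
  [17,25): 8 bp
  [25,36): 11 bp
  [36,41): 5 bp
  [41,45): 4 bp
  [45,51): 6 bp
  [51,57): 6 bp
  [57,62): 5 bp
  [62,68): 6 bp
  [68,79): 11 bp
  [79,89): 10 bp
  [89,91): 2 bp
  [91,99): 8 bp
  [99,107): 8 bp
  [107,110): 3 bp
  [110,124): 14 bp
  [124,133): 9 bp
  [133,139): 6 bp
  [139,141): 2 bp
  [141,144): 3 bp
  [144,159): 15 bp
  [159,165): 6 bp
  [165,175): 10 bp
  [175,182): 7 bp
  [182,188): 6 bp
  [188,192): 4 bp
  [192,202): 10 bp
  [202,204): 2 bp
  [204,208): 4 bp

[2,2,2,3,3,4,4,4,5,5,6,6,6,6,6,6,7,8,8,8,9,10,10,10,11,11,14,15,17]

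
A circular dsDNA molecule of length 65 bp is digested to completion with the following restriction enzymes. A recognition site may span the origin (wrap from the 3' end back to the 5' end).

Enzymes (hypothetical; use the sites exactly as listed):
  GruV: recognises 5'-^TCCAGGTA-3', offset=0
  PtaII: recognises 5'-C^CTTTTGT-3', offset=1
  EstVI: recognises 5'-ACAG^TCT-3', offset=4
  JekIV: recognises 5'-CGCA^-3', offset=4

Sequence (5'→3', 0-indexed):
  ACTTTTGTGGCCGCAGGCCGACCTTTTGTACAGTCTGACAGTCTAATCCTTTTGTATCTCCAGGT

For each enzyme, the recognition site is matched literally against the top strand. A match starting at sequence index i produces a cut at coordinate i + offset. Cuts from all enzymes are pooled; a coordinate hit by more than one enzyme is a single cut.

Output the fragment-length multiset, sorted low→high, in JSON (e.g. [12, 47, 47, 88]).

Per-enzyme occurrences:
  GruV TCCAGGTA/0: at [58] ⇒ [58]
  PtaII CCTTTTGT/1: at [21, 47] ⇒ [22, 48]
  EstVI ACAGTCT/4: at [29, 37] ⇒ [33, 41]
  JekIV CGCA/4: at [11] ⇒ [15]

Pooled cuts: [15, 22, 33, 41, 48, 58]

Fragments:
  15→22: 7 bp
  22→33: 11 bp
  33→41: 8 bp
  41→48: 7 bp
  48→58: 10 bp
  58→15 (wrap): 65-58+15 = 22 bp

[7,7,8,10,11,22]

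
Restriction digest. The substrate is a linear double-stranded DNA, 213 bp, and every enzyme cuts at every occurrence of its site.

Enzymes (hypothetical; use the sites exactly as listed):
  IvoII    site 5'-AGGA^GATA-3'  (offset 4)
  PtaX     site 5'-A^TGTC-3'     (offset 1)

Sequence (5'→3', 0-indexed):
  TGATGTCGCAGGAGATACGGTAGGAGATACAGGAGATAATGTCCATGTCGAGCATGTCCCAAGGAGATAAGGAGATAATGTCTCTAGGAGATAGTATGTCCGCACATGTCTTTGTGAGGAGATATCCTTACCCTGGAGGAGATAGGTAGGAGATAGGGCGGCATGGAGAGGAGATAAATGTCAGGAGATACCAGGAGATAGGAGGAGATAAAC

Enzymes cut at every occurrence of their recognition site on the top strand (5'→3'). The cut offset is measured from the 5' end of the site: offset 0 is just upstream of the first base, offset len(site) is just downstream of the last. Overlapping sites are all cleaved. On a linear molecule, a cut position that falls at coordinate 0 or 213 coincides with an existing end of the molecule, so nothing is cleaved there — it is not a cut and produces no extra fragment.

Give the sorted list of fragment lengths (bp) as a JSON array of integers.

Per-enzyme occurrences:
  IvoII AGGAGATA/4: at [9, 21, 30, 61, 69, 85, 116, 136, 147, 168, 182, 192, 202] ⇒ [13, 25, 34, 65, 73, 89, 120, 140, 151, 172, 186, 196, 206]
  PtaX ATGTC/1: at [2, 38, 44, 53, 77, 95, 105, 177] ⇒ [3, 39, 45, 54, 78, 96, 106, 178]

All cut coordinates (distinct, sorted): [3, 13, 25, 34, 39, 45, 54, 65, 73, 78, 89, 96, 106, 120, 140, 151, 172, 178, 186, 196, 206]

Fragment lengths:
  [0,3): 3 bp
  [3,13): 10 bp
  [13,25): 12 bp
  [25,34): 9 bp
  [34,39): 5 bp
  [39,45): 6 bp
  [45,54): 9 bp
  [54,65): 11 bp
  [65,73): 8 bp
  [73,78): 5 bp
  [78,89): 11 bp
  [89,96): 7 bp
  [96,106): 10 bp
  [106,120): 14 bp
  [120,140): 20 bp
  [140,151): 11 bp
  [151,172): 21 bp
  [172,178): 6 bp
  [178,186): 8 bp
  [186,196): 10 bp
  [196,206): 10 bp
  [206,213): 7 bp

[3,5,5,6,6,7,7,8,8,9,9,10,10,10,10,11,11,11,12,14,20,21]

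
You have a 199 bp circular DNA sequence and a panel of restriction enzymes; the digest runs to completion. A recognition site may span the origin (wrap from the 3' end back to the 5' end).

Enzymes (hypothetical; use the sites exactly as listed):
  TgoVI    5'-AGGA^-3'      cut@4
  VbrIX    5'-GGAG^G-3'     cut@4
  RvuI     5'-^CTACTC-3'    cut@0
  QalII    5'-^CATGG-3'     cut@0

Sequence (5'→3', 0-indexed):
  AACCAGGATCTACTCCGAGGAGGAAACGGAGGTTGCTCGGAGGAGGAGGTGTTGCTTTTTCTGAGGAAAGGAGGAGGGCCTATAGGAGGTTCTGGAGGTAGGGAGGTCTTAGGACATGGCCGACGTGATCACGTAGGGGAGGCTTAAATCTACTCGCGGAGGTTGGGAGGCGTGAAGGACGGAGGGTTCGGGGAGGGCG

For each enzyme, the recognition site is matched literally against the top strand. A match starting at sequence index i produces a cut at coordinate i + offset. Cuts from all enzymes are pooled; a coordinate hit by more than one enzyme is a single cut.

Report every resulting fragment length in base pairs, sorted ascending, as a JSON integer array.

Per-enzyme occurrences:
  TgoVI (AGGA, off=4): starts [4, 17, 20, 40, 43, 63, 68, 71, 83, 110, 175] → cuts [8, 21, 24, 44, 47, 67, 72, 75, 87, 114, 179]
  VbrIX (GGAGG, off=4): starts [18, 27, 38, 41, 44, 69, 72, 84, 93, 101, 137, 157, 165, 180, 191] → cuts [22, 31, 42, 45, 48, 73, 76, 88, 97, 105, 141, 161, 169, 184, 195]
  RvuI (CTACTC, off=0): starts [9, 149] → cuts [9, 149]
  QalII (CATGG, off=0): starts [114] → cuts [114]

All cut coordinates (distinct, sorted): [8, 9, 21, 22, 24, 31, 42, 44, 45, 47, 48, 67, 72, 73, 75, 76, 87, 88, 97, 105, 114, 141, 149, 161, 169, 179, 184, 195]

Fragment lengths:
  8→9: 1 bp
  9→21: 12 bp
  21→22: 1 bp
  22→24: 2 bp
  24→31: 7 bp
  31→42: 11 bp
  42→44: 2 bp
  44→45: 1 bp
  45→47: 2 bp
  47→48: 1 bp
  48→67: 19 bp
  67→72: 5 bp
  72→73: 1 bp
  73→75: 2 bp
  75→76: 1 bp
  76→87: 11 bp
  87→88: 1 bp
  88→97: 9 bp
  97→105: 8 bp
  105→114: 9 bp
  114→141: 27 bp
  141→149: 8 bp
  149→161: 12 bp
  161→169: 8 bp
  169→179: 10 bp
  179→184: 5 bp
  184→195: 11 bp
  195→8 (wrap): 199-195+8 = 12 bp

[1,1,1,1,1,1,1,2,2,2,2,5,5,7,8,8,8,9,9,10,11,11,11,12,12,12,19,27]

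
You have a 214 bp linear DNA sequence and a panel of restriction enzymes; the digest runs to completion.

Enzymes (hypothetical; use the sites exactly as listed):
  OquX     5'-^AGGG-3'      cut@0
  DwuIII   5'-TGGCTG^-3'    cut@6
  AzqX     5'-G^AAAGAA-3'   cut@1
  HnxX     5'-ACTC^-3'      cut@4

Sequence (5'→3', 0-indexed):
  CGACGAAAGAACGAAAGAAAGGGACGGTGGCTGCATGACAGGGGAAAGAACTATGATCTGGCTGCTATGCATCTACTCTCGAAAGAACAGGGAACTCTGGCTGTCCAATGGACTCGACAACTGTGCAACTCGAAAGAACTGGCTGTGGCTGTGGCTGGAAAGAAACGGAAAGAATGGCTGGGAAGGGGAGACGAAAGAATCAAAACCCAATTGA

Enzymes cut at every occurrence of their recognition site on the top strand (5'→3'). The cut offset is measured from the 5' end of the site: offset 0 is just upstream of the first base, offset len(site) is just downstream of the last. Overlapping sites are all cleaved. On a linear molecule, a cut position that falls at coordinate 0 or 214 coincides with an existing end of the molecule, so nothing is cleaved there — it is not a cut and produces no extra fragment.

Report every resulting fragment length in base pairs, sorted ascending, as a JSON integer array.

Site scan:
  OquX AGGG/0: at [19, 39, 88, 183] ⇒ [19, 39, 88, 183]
  DwuIII TGGCTG/6: at [27, 58, 97, 139, 145, 151, 174] ⇒ [33, 64, 103, 145, 151, 157, 180]
  AzqX GAAAGAA/1: at [4, 12, 43, 80, 131, 157, 167, 192] ⇒ [5, 13, 44, 81, 132, 158, 168, 193]
  HnxX ACTC/4: at [74, 93, 111, 127] ⇒ [78, 97, 115, 131]

All cut coordinates (distinct, sorted): [5, 13, 19, 33, 39, 44, 64, 78, 81, 88, 97, 103, 115, 131, 132, 145, 151, 157, 158, 168, 180, 183, 193]

Fragments:
  [0,5): 5 bp
  [5,13): 8 bp
  [13,19): 6 bp
  [19,33): 14 bp
  [33,39): 6 bp
  [39,44): 5 bp
  [44,64): 20 bp
  [64,78): 14 bp
  [78,81): 3 bp
  [81,88): 7 bp
  [88,97): 9 bp
  [97,103): 6 bp
  [103,115): 12 bp
  [115,131): 16 bp
  [131,132): 1 bp
  [132,145): 13 bp
  [145,151): 6 bp
  [151,157): 6 bp
  [157,158): 1 bp
  [158,168): 10 bp
  [168,180): 12 bp
  [180,183): 3 bp
  [183,193): 10 bp
  [193,214): 21 bp

[1,1,3,3,5,5,6,6,6,6,6,7,8,9,10,10,12,12,13,14,14,16,20,21]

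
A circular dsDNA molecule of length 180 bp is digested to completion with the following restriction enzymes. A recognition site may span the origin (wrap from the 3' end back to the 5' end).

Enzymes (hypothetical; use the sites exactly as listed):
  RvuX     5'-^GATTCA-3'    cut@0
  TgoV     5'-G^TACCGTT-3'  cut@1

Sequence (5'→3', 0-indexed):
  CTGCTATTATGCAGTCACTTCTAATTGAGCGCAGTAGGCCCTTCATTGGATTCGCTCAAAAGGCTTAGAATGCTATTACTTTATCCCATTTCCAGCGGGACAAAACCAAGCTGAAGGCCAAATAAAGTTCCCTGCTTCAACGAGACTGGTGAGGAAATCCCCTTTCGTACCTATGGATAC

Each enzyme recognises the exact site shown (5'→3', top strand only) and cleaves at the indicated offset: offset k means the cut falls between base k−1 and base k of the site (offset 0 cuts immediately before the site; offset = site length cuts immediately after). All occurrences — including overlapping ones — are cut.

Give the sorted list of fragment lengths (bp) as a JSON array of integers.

Scan for sites:
  RvuX (GATTCA, off=0): no sites
  TgoV (GTACCGTT, off=1): no sites

All cut coordinates (distinct, sorted): ∅

Fragments:
  no cuts → one circular fragment of 180 bp

[180]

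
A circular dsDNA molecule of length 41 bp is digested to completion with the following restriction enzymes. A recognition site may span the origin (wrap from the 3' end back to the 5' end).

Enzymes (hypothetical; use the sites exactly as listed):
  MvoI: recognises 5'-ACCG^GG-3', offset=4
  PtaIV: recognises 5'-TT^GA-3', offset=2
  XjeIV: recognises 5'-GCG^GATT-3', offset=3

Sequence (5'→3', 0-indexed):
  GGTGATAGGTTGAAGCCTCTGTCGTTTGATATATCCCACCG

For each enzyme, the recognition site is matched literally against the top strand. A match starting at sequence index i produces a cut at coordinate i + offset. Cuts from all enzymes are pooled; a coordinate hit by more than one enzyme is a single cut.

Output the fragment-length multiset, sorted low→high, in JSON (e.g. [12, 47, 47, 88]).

Scan for sites:
  MvoI (ACCGGG, off=4): starts [37] → cuts [0]
  PtaIV (TTGA, off=2): starts [9, 25] → cuts [11, 27]
  XjeIV (GCGGATT, off=3): no sites

Pooled cuts: [0, 11, 27]

Fragment lengths:
  0→11: 11 bp
  11→27: 16 bp
  27→0 (wrap): 41-27+0 = 14 bp

[11,14,16]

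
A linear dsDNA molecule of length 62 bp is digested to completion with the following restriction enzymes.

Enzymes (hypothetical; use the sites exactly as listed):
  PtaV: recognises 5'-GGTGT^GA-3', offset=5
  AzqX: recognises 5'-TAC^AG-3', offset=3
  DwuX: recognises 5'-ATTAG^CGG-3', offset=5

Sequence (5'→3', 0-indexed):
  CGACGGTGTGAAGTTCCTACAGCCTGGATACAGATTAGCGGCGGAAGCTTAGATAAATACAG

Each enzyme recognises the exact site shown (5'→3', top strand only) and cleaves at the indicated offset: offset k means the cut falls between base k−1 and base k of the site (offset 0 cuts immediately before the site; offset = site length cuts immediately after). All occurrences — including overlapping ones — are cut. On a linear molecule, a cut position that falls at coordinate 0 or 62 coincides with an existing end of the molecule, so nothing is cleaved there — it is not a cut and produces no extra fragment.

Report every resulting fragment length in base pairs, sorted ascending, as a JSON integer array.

Scan for sites:
  PtaV GGTGTGA/5: at [4] ⇒ [9]
  AzqX TACAG/3: at [17, 28, 57] ⇒ [20, 31, 60]
  DwuX ATTAGCGG/5: at [33] ⇒ [38]

Pooled cuts: [9, 20, 31, 38, 60]

Fragments:
  [0,9): 9 bp
  [9,20): 11 bp
  [20,31): 11 bp
  [31,38): 7 bp
  [38,60): 22 bp
  [60,62): 2 bp

[2,7,9,11,11,22]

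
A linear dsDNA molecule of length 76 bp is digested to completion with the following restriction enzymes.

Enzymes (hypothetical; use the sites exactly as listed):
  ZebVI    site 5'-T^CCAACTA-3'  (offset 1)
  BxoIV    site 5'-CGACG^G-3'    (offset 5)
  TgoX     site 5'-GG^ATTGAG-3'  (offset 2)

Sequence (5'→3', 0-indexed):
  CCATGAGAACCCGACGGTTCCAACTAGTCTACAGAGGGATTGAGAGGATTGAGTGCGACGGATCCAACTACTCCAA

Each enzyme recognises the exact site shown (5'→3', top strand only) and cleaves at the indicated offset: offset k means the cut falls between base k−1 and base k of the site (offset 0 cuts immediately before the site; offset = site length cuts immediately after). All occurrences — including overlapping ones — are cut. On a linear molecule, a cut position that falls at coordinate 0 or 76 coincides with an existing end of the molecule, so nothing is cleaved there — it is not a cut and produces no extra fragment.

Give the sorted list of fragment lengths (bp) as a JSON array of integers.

[3,3,9,13,13,16,19]

Scan for sites:
  ZebVI TCCAACTA/1: at [18, 62] ⇒ [19, 63]
  BxoIV CGACGG/5: at [11, 55] ⇒ [16, 60]
  TgoX GGATTGAG/2: at [36, 45] ⇒ [38, 47]

Pooled cuts: [16, 19, 38, 47, 60, 63]

Fragments:
  [0,16): 16 bp
  [16,19): 3 bp
  [19,38): 19 bp
  [38,47): 9 bp
  [47,60): 13 bp
  [60,63): 3 bp
  [63,76): 13 bp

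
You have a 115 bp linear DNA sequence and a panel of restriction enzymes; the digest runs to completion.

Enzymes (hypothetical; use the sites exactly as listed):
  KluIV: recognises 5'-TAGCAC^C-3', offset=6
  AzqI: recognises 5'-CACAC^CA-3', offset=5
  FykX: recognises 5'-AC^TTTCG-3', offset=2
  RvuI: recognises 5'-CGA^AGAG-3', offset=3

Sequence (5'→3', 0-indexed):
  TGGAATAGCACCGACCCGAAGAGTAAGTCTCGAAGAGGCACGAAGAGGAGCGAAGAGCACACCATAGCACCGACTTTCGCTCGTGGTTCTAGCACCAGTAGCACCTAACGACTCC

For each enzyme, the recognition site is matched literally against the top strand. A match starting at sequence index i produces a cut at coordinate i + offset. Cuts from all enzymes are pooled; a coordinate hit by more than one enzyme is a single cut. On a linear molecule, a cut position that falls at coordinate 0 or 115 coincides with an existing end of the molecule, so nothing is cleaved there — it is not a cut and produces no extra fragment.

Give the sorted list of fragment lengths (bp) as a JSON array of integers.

Per-enzyme occurrences:
  KluIV (TAGCACC, off=6): starts [5, 64, 89, 98] → cuts [11, 70, 95, 104]
  AzqI (CACACCA, off=5): starts [57] → cuts [62]
  FykX (ACTTTCG, off=2): starts [72] → cuts [74]
  RvuI (CGAAGAG, off=3): starts [16, 30, 40, 50] → cuts [19, 33, 43, 53]

Pooled cuts: [11, 19, 33, 43, 53, 62, 70, 74, 95, 104]

Fragments:
  [0,11): 11 bp
  [11,19): 8 bp
  [19,33): 14 bp
  [33,43): 10 bp
  [43,53): 10 bp
  [53,62): 9 bp
  [62,70): 8 bp
  [70,74): 4 bp
  [74,95): 21 bp
  [95,104): 9 bp
  [104,115): 11 bp

[4,8,8,9,9,10,10,11,11,14,21]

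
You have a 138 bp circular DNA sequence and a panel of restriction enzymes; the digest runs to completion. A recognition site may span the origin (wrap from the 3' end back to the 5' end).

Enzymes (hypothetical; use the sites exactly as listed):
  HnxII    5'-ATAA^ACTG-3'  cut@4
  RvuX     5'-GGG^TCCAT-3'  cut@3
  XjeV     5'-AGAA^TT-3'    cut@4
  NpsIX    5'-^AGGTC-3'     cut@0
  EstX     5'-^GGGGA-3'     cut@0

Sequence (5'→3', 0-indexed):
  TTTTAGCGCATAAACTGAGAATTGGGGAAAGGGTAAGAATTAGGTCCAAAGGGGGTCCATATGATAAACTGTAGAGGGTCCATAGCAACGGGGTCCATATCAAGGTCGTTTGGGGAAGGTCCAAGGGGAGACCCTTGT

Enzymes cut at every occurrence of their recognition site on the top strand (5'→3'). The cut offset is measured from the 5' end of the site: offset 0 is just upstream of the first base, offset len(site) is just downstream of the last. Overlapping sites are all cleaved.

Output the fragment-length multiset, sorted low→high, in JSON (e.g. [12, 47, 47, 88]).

[2,2,5,8,8,9,9,11,12,14,15,16,27]

Scan for sites:
  HnxII (ATAAACTG, off=4): starts [9, 63] → cuts [13, 67]
  RvuX (GGGTCCAT, off=3): starts [52, 75, 90] → cuts [55, 78, 93]
  XjeV (AGAATT, off=4): starts [17, 35] → cuts [21, 39]
  NpsIX (AGGTC, off=0): starts [41, 102, 116] → cuts [41, 102, 116]
  EstX (GGGGA, off=0): starts [23, 111, 124] → cuts [23, 111, 124]

Pooled cuts: [13, 21, 23, 39, 41, 55, 67, 78, 93, 102, 111, 116, 124]

Fragments:
  13→21: 8 bp
  21→23: 2 bp
  23→39: 16 bp
  39→41: 2 bp
  41→55: 14 bp
  55→67: 12 bp
  67→78: 11 bp
  78→93: 15 bp
  93→102: 9 bp
  102→111: 9 bp
  111→116: 5 bp
  116→124: 8 bp
  124→13 (wrap): 138-124+13 = 27 bp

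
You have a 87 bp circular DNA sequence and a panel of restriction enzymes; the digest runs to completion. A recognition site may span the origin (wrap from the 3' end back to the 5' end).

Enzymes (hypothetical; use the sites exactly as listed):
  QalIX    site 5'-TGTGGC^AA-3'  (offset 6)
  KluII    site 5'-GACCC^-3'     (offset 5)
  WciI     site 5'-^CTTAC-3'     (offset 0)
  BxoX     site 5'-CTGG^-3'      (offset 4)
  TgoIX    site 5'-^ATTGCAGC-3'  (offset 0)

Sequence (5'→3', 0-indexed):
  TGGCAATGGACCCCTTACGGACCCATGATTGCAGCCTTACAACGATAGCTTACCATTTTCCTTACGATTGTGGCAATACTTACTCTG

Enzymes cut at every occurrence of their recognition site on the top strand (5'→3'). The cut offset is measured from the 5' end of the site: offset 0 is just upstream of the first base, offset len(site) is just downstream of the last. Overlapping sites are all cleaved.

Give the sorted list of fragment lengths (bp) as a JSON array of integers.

Scan for sites:
  QalIX TGTGGCAA/6: at [68, 85] ⇒ [4, 74]
  KluII GACCC/5: at [8, 19] ⇒ [13, 24]
  WciI CTTAC/0: at [13, 35, 48, 60, 78] ⇒ [13, 35, 48, 60, 78]
  BxoX (CTGG, off=4): no sites
  TgoIX ATTGCAGC/0: at [27] ⇒ [27]

All cut coordinates (distinct, sorted): [4, 13, 24, 27, 35, 48, 60, 74, 78]

Fragment lengths:
  4→13: 9 bp
  13→24: 11 bp
  24→27: 3 bp
  27→35: 8 bp
  35→48: 13 bp
  48→60: 12 bp
  60→74: 14 bp
  74→78: 4 bp
  78→4 (wrap): 87-78+4 = 13 bp

[3,4,8,9,11,12,13,13,14]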